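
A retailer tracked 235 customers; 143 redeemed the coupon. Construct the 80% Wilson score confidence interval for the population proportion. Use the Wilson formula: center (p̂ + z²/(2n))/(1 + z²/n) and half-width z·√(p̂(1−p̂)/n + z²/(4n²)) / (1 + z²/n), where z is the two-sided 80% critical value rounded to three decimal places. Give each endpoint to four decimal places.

Here p̂ = 143/235 = 0.60851 and z = 1.282 (z² = 1.643524).
Denominator 1 + z²/n = 1 + 1.643524/235 = 1.006994.
Center = (0.60851 + 0.003497)/1.006994 = 0.60776.
Radicand: p̂(1−p̂)/n + z²/(4n²) = 0.001013725 + 0.000007440 = 0.001021165.
Half-width = 1.282·√0.001021165/1.006994 = 0.04068.
Interval: 0.60776 ± 0.04068 → (0.5671, 0.6484).

(0.5671, 0.6484)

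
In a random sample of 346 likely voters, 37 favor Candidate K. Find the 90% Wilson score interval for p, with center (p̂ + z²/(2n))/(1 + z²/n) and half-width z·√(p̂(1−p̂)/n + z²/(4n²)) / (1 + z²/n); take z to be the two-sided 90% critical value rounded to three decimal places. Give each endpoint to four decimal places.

(0.0826, 0.1374)

Here p̂ = 37/346 = 0.10694 and z = 1.645 (z² = 2.706025).
1 + z²/n = 1.007821.
Adjusted center: (0.10694 + z²/(2n))/1.007821 = 0.10999.
Radicand: p̂(1−p̂)/n + z²/(4n²) = 0.000276015 + 0.000005651 = 0.000281666.
Half-width = 1.645·√0.000281666/1.007821 = 0.02739.
Interval: 0.10999 ± 0.02739 → (0.0826, 0.1374).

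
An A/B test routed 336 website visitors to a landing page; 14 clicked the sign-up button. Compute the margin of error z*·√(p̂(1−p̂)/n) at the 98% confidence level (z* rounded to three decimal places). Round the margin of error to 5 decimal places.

ME = 0.02536

The sample proportion is 14/336 = 0.04167.
Standard error of p̂: √(0.039931/336) = √0.000118841 = 0.010901.
z* = 2.326 at the 98% level.
So ME = 0.02536.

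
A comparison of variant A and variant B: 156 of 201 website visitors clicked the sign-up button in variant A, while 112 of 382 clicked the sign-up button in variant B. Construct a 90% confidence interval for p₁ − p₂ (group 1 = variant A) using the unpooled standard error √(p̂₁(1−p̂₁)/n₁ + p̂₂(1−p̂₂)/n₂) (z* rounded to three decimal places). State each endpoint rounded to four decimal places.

p̂₁ = 156/201 = 0.77612, p̂₂ = 112/382 = 0.29319; p̂₁ − p̂₂ = 0.48293.
SE = √(0.000864468 + 0.000542490) = √0.001406958 = 0.037509.
The 90% critical value is z* = 1.645. Margin of error = 0.06170.
Interval: 0.48293 ± 0.06170 → (0.4212, 0.5446).

(0.4212, 0.5446)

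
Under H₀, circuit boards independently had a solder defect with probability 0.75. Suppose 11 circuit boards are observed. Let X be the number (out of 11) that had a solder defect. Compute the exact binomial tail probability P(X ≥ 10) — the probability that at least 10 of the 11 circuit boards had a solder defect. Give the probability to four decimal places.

X is binomial with n = 11 and p = 0.75.
P(X ≥ 10) = C(11,10)·0.75^10·0.25^1 + C(11,11)·0.75^11·0.25^0.
= 0.154862 + 0.042235 = 0.1971.

P = 0.1971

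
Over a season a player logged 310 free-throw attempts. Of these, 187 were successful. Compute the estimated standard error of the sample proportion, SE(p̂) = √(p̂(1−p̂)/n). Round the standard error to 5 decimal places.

The sample proportion is 187/310 = 0.60323.
p̂(1−p̂) = 0.60323·0.39677 = 0.239344.
SE = √(0.239344/310) = 0.02779.

SE = 0.02779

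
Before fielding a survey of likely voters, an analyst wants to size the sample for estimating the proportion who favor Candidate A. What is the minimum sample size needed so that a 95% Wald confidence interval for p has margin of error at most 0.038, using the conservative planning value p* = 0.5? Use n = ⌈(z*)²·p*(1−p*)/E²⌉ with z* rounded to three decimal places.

n = 666

z* = 1.960 at the 95% level.
p*(1−p*) = 0.50·0.50 = 0.2500.
Required n before rounding: 3.841600 × 0.2500 / 0.038² = 665.097.
⌈665.097⌉ = 666.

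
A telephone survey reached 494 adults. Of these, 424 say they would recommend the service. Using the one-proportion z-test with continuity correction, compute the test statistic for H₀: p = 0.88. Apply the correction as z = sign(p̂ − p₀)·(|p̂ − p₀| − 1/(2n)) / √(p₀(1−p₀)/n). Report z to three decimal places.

z = -1.415

p̂ = 424/494 = 0.85830. p̂ − p₀ = -0.021700.
Continuity correction 1/(2n) = 1/988 = 0.001012.
Corrected numerator: |-0.021700| − 0.001012 = 0.020688.
SE₀ = √(0.88·0.12/494) = 0.014621.
z = −0.020688/0.014621 = -1.415.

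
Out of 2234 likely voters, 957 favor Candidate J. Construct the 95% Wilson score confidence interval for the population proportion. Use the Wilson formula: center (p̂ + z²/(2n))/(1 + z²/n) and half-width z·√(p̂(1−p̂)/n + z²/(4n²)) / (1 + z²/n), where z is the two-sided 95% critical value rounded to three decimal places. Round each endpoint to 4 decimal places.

p̂ = 957/2234 = 0.42838; z = 1.960, so z² = 3.841600.
Denominator 1 + z²/n = 1 + 3.841600/2234 = 1.001720.
Adjusted center: (0.42838 + z²/(2n))/1.001720 = 0.42850.
Radicand: p̂(1−p̂)/n + z²/(4n²) = 0.000109611 + 0.000000192 = 0.000109803.
Half-width = z·√(radicand)/denom = 1.960·0.010479/1.001720 = 0.02050.
Interval: 0.42850 ± 0.02050 → (0.4080, 0.4490).

(0.4080, 0.4490)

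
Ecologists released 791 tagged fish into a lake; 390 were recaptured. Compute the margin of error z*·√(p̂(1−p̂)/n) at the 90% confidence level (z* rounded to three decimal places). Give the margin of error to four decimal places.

ME = 0.0292

p̂ = 390/791 = 0.49305.
SE = √(p̂(1−p̂)/n) = √(0.249952/791) = 0.017776.
For 90% confidence, z* = 1.645.
Margin of error = z*·SE = 1.645 × 0.017776 = 0.0292.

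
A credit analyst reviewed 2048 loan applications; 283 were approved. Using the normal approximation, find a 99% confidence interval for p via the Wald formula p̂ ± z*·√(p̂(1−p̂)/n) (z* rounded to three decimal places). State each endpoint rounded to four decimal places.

(0.1185, 0.1578)

With x = 283 successes in n = 2048, p̂ = 0.13818.
SE(p̂) = √(0.13818·0.86182/2048) = 0.007626.
For 99% confidence, z* = 2.576.
Margin of error: 2.576 × 0.007626 = 0.01964.
Interval: 0.13818 ± 0.01964 → (0.1185, 0.1578).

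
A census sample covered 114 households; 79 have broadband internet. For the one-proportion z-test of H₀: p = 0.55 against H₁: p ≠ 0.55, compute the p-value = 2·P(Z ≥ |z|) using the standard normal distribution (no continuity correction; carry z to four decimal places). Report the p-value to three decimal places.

p-value = 0.002

With x = 79 successes in n = 114, p̂ = 0.69298.
SE₀ = √(0.55·0.45/114) = 0.046595.
z = (p̂ − p₀)/SE = (79/114 − 0.55)/0.046595 ≈ 3.0687.
From the standard normal, 2·P(Z ≥ |z|) = 0.002.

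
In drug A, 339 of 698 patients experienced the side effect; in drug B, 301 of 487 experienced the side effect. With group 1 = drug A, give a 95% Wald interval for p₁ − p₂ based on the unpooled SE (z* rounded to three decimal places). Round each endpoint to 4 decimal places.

(-0.1893, -0.0755)

p̂₁ = 339/698 = 0.48567, p̂₂ = 301/487 = 0.61807; p̂₁ − p̂₂ = -0.13240.
SE = √(0.000357872 + 0.000484722) = √0.000842594 = 0.029027.
For 95% confidence, z* = 1.960. Margin of error = 0.05689.
CI: -0.13240 ± 0.05689 = (-0.1893, -0.0755).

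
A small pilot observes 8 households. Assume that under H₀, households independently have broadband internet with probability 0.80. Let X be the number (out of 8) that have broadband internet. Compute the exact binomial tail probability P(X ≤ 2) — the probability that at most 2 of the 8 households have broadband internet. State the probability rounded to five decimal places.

P = 0.00123

X is binomial with n = 8 and p = 0.80.
P(X ≤ 2) = C(8,0)·0.80^0·0.20^8 + C(8,1)·0.80^1·0.20^7 + C(8,2)·0.80^2·0.20^6.
= 0.000003 + 0.000082 + 0.001147 = 0.00123.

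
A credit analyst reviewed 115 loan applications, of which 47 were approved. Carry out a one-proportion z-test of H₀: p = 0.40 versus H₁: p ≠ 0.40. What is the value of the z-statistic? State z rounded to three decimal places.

z = 0.190

The sample proportion is 47/115 = 0.40870.
Under H₀, SE = √(p₀(1−p₀)/n) = √(0.40·0.60/115) = √0.002086957 = 0.045683.
Test statistic: z = 0.00870/0.045683 = 0.190.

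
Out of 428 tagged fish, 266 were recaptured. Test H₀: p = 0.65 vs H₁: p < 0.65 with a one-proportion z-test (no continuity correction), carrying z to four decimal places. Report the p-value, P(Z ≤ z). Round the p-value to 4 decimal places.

p-value = 0.1082

p̂ = 266/428 = 0.62150.
Null standard error: √(0.65·0.35/428) = √0.000531542 = 0.023055.
z = (p̂ − p₀)/SE = (266/428 − 0.65)/0.023055 ≈ -1.2364.
p-value = P(Z ≤ z) with z = -1.2364 → 0.1082.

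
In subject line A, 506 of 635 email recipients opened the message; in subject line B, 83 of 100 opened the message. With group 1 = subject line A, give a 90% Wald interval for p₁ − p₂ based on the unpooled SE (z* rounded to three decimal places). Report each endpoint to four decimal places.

(-0.1003, 0.0340)

p̂₁ = 0.79685, p̂₂ = 0.83000, so the observed difference is -0.03315.
SE = √(0.000254929 + 0.001411000) = √0.001665929 = 0.040816.
The 90% critical value is z* = 1.645. Margin of error = 0.06714.
So the interval runs from -0.1003 to 0.0340.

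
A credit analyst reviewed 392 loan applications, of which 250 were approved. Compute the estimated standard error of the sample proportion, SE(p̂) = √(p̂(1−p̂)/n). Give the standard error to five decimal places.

The sample proportion is 250/392 = 0.63776.
p̂(1−p̂) = 0.231022.
SE = √(0.231022/392) = 0.02428.

SE = 0.02428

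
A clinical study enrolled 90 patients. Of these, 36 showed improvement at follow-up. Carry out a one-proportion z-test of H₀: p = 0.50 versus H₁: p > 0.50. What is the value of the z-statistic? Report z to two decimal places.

With x = 36 successes in n = 90, p̂ = 0.40000.
SE₀ = √(0.50·0.50/90) = 0.052705.
z = (0.40000 − 0.50)/0.052705 = -0.10000/0.052705 = -1.90.

z = -1.90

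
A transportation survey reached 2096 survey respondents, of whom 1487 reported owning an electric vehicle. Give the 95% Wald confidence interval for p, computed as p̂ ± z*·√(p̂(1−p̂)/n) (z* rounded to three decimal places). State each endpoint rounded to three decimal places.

(0.690, 0.729)

Sample proportion p̂ = 1487/2096 = 0.70945.
Standard error of p̂: √(0.206132/2096) = √0.000098345 = 0.009917.
z* = 1.960 at the 95% level.
Margin of error: 1.960 × 0.009917 = 0.01944.
CI: 0.70945 ± 0.01944 = (0.690, 0.729).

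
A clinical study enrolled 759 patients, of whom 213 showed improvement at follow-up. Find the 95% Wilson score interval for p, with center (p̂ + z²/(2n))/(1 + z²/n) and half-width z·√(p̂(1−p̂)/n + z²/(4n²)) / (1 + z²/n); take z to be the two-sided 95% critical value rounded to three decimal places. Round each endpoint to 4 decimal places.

p̂ = 213/759 = 0.28063; z = 1.960, so z² = 3.841600.
Denominator 1 + z²/n = 1 + 3.841600/759 = 1.005061.
Adjusted center: (0.28063 + z²/(2n))/1.005061 = 0.28174.
Radicand: p̂(1−p̂)/n + z²/(4n²) = 0.000265979 + 0.000001667 = 0.000267646.
Half-width = z·√(radicand)/denom = 1.960·0.016360/1.005061 = 0.03190.
CI: 0.28174 ± 0.03190 = (0.2498, 0.3136).

(0.2498, 0.3136)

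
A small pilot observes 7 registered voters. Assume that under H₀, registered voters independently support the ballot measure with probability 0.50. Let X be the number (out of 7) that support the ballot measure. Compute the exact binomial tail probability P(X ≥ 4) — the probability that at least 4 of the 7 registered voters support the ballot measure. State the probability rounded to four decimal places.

X is binomial with n = 7 and p = 0.50.
P(X ≥ 4) = C(7,4)·0.50^4·0.50^3 + C(7,5)·0.50^5·0.50^2 + C(7,6)·0.50^6·0.50^1 + C(7,7)·0.50^7·0.50^0.
= 0.273438 + 0.164062 + 0.054688 + 0.007812 = 0.5000.

P = 0.5000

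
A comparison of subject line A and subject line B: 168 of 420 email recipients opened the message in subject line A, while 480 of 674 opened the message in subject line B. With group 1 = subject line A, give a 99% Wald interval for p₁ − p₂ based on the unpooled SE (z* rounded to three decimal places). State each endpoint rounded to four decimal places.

p̂₁ = 0.40000, p̂₂ = 0.71217, so the observed difference is -0.31217.
Unpooled SE = √(p̂₁(1−p̂₁)/n₁ + p̂₂(1−p̂₂)/n₂) = √(0.000571429 + 0.000304133) = 0.029590.
The 99% critical value is z* = 2.576. Margin = 2.576·0.029590 = 0.07622.
CI: -0.31217 ± 0.07622 = (-0.3884, -0.2359).

(-0.3884, -0.2359)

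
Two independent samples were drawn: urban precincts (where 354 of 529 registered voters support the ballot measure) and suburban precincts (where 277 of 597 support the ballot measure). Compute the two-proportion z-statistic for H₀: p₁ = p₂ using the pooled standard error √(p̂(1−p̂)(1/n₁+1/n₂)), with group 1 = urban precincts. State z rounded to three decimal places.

z = 6.924

p̂₁ = 354/529 = 0.66919, p̂₂ = 277/597 = 0.46399.
Pooled p̂ = (354+277)/(529+597) = 631/1126 = 0.56039.
SE = √[p̂(1−p̂)(1/n₁+1/n₂)] = √[0.56039·0.43961·(1/529+1/597)] ≈ 0.029637.
z = 0.20520/0.029637 = 6.924.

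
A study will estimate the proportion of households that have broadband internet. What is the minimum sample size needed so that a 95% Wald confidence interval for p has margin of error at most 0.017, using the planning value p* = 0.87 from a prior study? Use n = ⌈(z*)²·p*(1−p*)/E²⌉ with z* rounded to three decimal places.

n = 1504

For 95% confidence, z* = 1.960.
p*(1−p*) = 0.1131.
Required n before rounding: 3.841600 × 0.1131 / 0.017² = 1503.408.
⌈1503.408⌉ = 1504.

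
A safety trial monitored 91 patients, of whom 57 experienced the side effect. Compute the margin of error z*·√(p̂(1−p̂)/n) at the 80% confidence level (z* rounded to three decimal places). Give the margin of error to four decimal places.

Sample proportion p̂ = 57/91 = 0.62637.
SE = √(p̂(1−p̂)/n) = √(0.234030/91) = 0.050712.
For 80% confidence, z* = 1.282.
Margin of error = z*·SE = 1.282 × 0.050712 = 0.0650.

ME = 0.0650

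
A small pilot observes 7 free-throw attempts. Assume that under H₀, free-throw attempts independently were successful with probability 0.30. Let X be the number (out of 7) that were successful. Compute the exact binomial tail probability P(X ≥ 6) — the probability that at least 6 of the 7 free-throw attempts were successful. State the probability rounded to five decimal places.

P = 0.00379

X is binomial with n = 7 and p = 0.30.
P(X ≥ 6) = C(7,6)·0.30^6·0.70^1 + C(7,7)·0.30^7·0.70^0.
= 0.003572 + 0.000219 = 0.00379.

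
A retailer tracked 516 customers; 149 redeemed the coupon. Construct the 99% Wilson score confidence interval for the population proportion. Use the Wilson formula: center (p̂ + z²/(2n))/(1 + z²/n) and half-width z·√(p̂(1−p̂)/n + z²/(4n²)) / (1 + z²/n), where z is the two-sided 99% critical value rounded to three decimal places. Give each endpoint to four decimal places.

Here p̂ = 149/516 = 0.28876 and z = 2.576 (z² = 6.635776).
1 + z²/n = 1.012860.
Adjusted center: (0.28876 + z²/(2n))/1.012860 = 0.29144.
Radicand: p̂(1−p̂)/n + z²/(4n²) = 0.000398018 + 0.000006231 = 0.000404249.
Half-width = z·√(radicand)/denom = 2.576·0.020106/1.012860 = 0.05114.
Interval: 0.29144 ± 0.05114 → (0.2403, 0.3426).

(0.2403, 0.3426)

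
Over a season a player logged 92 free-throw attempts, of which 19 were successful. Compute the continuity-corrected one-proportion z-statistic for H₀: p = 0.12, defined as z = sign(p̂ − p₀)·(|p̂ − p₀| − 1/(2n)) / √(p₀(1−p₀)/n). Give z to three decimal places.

The sample proportion is 19/92 = 0.20652. p̂ − p₀ = 0.086522.
Continuity correction 1/(2n) = 1/184 = 0.005435.
Corrected numerator: |0.086522| − 0.005435 = 0.081087.
SE₀ = √(0.12·0.88/92) = 0.033880.
z = +0.081087/0.033880 = 2.393.

z = 2.393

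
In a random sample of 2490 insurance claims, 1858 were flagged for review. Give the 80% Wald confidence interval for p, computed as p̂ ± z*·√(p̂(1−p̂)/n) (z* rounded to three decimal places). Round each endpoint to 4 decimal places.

With x = 1858 successes in n = 2490, p̂ = 0.74618.
SE = √(p̂(1−p̂)/n) = √(0.189393/2490) = 0.008721.
z* = 1.282 at the 80% level.
Margin of error: 1.282 × 0.008721 = 0.01118.
CI: 0.74618 ± 0.01118 = (0.7350, 0.7574).

(0.7350, 0.7574)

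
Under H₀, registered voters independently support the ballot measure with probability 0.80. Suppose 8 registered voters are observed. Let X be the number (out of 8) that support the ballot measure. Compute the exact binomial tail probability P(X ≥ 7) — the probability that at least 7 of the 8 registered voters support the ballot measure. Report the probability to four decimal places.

X is binomial with n = 8 and p = 0.80.
P(X ≥ 7) = C(8,7)·0.80^7·0.20^1 + C(8,8)·0.80^8·0.20^0.
= 0.335544 + 0.167772 = 0.5033.

P = 0.5033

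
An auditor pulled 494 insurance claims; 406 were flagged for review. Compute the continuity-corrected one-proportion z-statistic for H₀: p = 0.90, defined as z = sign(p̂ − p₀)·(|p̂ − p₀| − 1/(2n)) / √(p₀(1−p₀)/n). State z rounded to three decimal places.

z = -5.714

Sample proportion p̂ = 406/494 = 0.82186. p̂ − p₀ = -0.078138.
Continuity correction 1/(2n) = 1/988 = 0.001012.
Corrected numerator: |-0.078138| − 0.001012 = 0.077126.
Null standard error: √(0.90·0.10/494) = √0.000182186 = 0.013498.
z = −0.077126/0.013498 = -5.714.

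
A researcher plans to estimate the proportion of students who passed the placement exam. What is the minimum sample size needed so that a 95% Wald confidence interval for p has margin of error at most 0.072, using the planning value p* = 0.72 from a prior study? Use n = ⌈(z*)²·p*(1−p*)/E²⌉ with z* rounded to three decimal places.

n = 150

For 95% confidence, z* = 1.960.
p*(1−p*) = 0.2016.
Required n before rounding: 3.841600 × 0.2016 / 0.072² = 149.396.
Rounding up, n = 150.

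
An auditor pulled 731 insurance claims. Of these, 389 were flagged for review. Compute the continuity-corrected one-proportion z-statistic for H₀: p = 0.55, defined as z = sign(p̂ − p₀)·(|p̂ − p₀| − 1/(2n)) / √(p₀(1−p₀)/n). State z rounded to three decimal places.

With x = 389 successes in n = 731, p̂ = 0.53215. p̂ − p₀ = -0.017852.
1/(2n) = 0.000684.
Corrected numerator: |-0.017852| − 0.000684 = 0.017168.
Under H₀, SE = √(p₀(1−p₀)/n) = √(0.55·0.45/731) = √0.000338577 = 0.018400.
z = −0.017168/0.018400 = -0.933.

z = -0.933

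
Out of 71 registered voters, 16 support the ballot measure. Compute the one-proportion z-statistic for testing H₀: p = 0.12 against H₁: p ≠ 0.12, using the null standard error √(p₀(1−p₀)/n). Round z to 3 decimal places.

z = 2.732

With x = 16 successes in n = 71, p̂ = 0.22535.
Under H₀, SE = √(p₀(1−p₀)/n) = √(0.12·0.88/71) = √0.001487324 = 0.038566.
Test statistic: z = 0.10535/0.038566 = 2.732.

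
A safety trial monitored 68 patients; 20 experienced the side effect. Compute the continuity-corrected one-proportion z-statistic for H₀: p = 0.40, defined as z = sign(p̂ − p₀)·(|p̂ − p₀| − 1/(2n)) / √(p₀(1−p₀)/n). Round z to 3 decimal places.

p̂ = 20/68 = 0.29412. p̂ − p₀ = -0.105882.
Continuity correction 1/(2n) = 1/136 = 0.007353.
Corrected numerator: |-0.105882| − 0.007353 = 0.098529.
Null standard error: √(0.40·0.60/68) = √0.003529412 = 0.059409.
z = −0.098529/0.059409 = -1.658.

z = -1.658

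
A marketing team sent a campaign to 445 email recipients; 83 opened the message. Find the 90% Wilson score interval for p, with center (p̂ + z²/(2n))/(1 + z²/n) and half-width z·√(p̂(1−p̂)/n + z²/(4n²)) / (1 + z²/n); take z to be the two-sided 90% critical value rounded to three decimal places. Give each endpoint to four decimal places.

p̂ = 83/445 = 0.18652; z = 1.645, so z² = 2.706025.
Denominator 1 + z²/n = 1 + 2.706025/445 = 1.006081.
Center = (0.18652 + 0.003040)/1.006081 = 0.18841.
Radicand: p̂(1−p̂)/n + z²/(4n²) = 0.000340963 + 0.000003416 = 0.000344379.
Half-width = z·√(radicand)/denom = 1.645·0.018557/1.006081 = 0.03034.
So the interval runs from 0.1581 to 0.2188.

(0.1581, 0.2188)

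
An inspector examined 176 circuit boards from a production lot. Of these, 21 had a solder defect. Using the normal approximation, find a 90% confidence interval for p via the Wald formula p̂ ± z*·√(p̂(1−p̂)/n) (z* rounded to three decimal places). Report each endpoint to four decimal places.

The sample proportion is 21/176 = 0.11932.
SE(p̂) = √(0.11932·0.88068/176) = 0.024435.
The 90% critical value is z* = 1.645.
Margin = 1.645·0.024435 = 0.04020.
Interval: 0.11932 ± 0.04020 → (0.0791, 0.1595).

(0.0791, 0.1595)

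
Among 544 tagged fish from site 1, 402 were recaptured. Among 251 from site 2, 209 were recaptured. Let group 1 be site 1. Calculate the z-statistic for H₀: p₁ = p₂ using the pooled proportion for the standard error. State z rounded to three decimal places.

Sample proportions: p̂₁ = 402/544 = 0.73897 and p̂₂ = 209/251 = 0.83267.
Pooled p̂ = (402+209)/(544+251) = 611/795 = 0.76855.
SE = √[p̂(1−p̂)(1/n₁+1/n₂)] = √[0.76855·0.23145·(1/544+1/251)] ≈ 0.032182.
z = -0.09370/0.032182 = -2.912.

z = -2.912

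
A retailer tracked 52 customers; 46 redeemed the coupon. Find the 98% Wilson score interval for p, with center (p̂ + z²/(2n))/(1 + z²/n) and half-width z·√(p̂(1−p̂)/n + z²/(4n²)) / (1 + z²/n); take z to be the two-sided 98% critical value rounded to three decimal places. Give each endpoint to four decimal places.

(0.7438, 0.9529)

Here p̂ = 46/52 = 0.88462 and z = 2.326 (z² = 5.410276).
1 + z²/n = 1.104044.
Center = (0.88462 + 0.052022)/1.104044 = 0.84837.
Radicand: p̂(1−p̂)/n + z²/(4n²) = 0.001962904 + 0.000500210 = 0.002463114.
Half-width = z·√(radicand)/denom = 2.326·0.049630/1.104044 = 0.10456.
So the interval runs from 0.7438 to 0.9529.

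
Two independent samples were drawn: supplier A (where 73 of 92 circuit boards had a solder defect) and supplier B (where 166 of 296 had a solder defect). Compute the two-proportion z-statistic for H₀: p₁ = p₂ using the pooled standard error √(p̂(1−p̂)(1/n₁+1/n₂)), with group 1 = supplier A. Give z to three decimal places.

z = 4.008

Sample proportions: p̂₁ = 73/92 = 0.79348 and p̂₂ = 166/296 = 0.56081.
Pooled p̂ = (73+166)/(92+296) = 239/388 = 0.61598.
SE = √[p̂(1−p̂)(1/n₁+1/n₂)] = √[0.61598·0.38402·(1/92+1/296)] ≈ 0.058055.
z = 0.23267/0.058055 = 4.008.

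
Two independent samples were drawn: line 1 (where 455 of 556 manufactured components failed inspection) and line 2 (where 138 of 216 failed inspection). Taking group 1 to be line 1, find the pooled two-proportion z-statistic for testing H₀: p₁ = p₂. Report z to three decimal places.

z = 5.304

Sample proportions: p̂₁ = 455/556 = 0.81835 and p̂₂ = 138/216 = 0.63889.
Pooled p̂ = (455+138)/(556+216) = 593/772 = 0.76813.
SE = √[p̂(1−p̂)(1/n₁+1/n₂)] = √[0.76813·0.23187·(1/556+1/216)] ≈ 0.033836.
z = (p̂₁ − p̂₂)/SE = (0.81835 − 0.63889)/0.033836 = 0.17946/0.033836 = 5.304.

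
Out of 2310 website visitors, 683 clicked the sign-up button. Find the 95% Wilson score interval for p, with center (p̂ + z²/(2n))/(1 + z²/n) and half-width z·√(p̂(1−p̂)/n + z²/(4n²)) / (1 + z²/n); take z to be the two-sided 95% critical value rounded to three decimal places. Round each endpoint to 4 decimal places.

Here p̂ = 683/2310 = 0.29567 and z = 1.960 (z² = 3.841600).
1 + z²/n = 1.001663.
Center = (0.29567 + 0.000832)/1.001663 = 0.29601.
Radicand: p̂(1−p̂)/n + z²/(4n²) = 0.000090151 + 0.000000180 = 0.000090331.
Half-width = 1.960·√0.000090331/1.001663 = 0.01860.
CI: 0.29601 ± 0.01860 = (0.2774, 0.3146).

(0.2774, 0.3146)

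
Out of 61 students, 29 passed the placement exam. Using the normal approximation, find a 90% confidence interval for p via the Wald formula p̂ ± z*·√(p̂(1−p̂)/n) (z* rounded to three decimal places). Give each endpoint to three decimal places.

With x = 29 successes in n = 61, p̂ = 0.47541.
Standard error of p̂: √(0.249395/61) = √0.004088448 = 0.063941.
For 90% confidence, z* = 1.645.
Margin = 1.645·0.063941 = 0.10518.
Interval: 0.47541 ± 0.10518 → (0.370, 0.581).

(0.370, 0.581)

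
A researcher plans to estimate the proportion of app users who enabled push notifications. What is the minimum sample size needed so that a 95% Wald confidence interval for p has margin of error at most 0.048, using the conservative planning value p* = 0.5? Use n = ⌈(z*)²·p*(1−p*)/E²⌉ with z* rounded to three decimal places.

z* = 1.960 at the 95% level.
p*(1−p*) = 0.2500.
(z*)²·p*(1−p*)/E² = 3.841600·0.2500/0.002304 = 416.840.
Rounding up, n = 417.

n = 417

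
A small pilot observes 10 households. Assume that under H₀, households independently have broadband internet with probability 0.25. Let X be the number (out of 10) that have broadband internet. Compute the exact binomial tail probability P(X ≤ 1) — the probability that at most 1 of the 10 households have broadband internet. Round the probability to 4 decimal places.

P = 0.2440

X ~ Binomial(n=10, p=0.25).
P(X ≤ 1) = C(10,0)·0.25^0·0.75^10 + C(10,1)·0.25^1·0.75^9.
= 0.056314 + 0.187712 = 0.2440.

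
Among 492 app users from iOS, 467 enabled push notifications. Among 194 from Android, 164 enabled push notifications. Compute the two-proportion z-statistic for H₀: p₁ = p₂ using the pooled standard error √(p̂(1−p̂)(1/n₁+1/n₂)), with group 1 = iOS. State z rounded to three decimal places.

z = 4.510

p̂₁ = 467/492 = 0.94919, p̂₂ = 164/194 = 0.84536.
Pooling: p̂ = 631/686 = 0.91983.
Pooled SE = √[0.0737469·0.00718716] ≈ 0.023022.
z = (p̂₁ − p̂₂)/SE = (0.94919 − 0.84536)/0.023022 = 0.10383/0.023022 = 4.510.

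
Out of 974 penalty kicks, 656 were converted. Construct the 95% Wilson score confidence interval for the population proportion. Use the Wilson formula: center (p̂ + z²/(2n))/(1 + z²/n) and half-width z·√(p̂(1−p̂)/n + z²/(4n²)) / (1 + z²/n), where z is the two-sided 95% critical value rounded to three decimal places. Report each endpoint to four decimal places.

p̂ = 656/974 = 0.67351; z = 1.960, so z² = 3.841600.
1 + z²/n = 1.003944.
Center = (0.67351 + 0.001972)/1.003944 = 0.67283.
Radicand: p̂(1−p̂)/n + z²/(4n²) = 0.000225764 + 0.000001012 = 0.000226776.
Half-width = 1.960·√0.000226776/1.003944 = 0.02940.
So the interval runs from 0.6434 to 0.7022.

(0.6434, 0.7022)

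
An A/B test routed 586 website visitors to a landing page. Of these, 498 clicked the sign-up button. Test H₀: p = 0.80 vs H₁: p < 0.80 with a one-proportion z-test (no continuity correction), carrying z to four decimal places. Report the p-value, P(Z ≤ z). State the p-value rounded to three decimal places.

p̂ = 498/586 = 0.84983.
Under H₀, SE = √(p₀(1−p₀)/n) = √(0.80·0.20/586) = √0.000273038 = 0.016524.
Test statistic (full precision, shown to 4 dp): z = (498/586 − 0.80)/SE₀ ≈ 3.0156.
p-value = P(Z ≤ z) with z = 3.0156 → 0.999.

p-value = 0.999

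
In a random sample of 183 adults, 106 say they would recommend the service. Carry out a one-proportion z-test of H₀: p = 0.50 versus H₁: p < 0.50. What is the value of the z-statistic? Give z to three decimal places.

p̂ = 106/183 = 0.57923.
SE₀ = √(0.50·0.50/183) = 0.036961.
z = (0.57923 − 0.50)/0.036961 = 0.07923/0.036961 = 2.144.

z = 2.144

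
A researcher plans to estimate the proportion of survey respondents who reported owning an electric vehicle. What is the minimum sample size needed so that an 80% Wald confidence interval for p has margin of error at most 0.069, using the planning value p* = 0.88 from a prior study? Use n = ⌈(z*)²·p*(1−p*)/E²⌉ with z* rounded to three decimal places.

n = 37

For 80% confidence, z* = 1.282.
p*(1−p*) = 0.1056.
(z*)²·p*(1−p*)/E² = 1.643524·0.1056/0.004761 = 36.454.
⌈36.454⌉ = 37.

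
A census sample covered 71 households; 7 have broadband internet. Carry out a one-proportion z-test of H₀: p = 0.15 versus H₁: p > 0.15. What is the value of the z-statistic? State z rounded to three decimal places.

z = -1.213

With x = 7 successes in n = 71, p̂ = 0.09859.
SE₀ = √(0.15·0.85/71) = 0.042377.
Test statistic: z = -0.05141/0.042377 = -1.213.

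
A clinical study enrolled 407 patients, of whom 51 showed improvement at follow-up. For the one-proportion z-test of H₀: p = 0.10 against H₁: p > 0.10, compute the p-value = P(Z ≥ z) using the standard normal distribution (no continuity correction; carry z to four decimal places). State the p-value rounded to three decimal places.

p-value = 0.044

Sample proportion p̂ = 51/407 = 0.12531.
SE₀ = √(0.10·0.90/407) = 0.014870.
Test statistic (full precision, shown to 4 dp): z = (51/407 − 0.10)/SE₀ ≈ 1.7018.
From the standard normal, P(Z ≥ z) = 0.044.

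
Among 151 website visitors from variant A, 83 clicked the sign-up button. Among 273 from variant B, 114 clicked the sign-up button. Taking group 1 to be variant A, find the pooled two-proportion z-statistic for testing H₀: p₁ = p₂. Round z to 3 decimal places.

z = 2.611

Sample proportions: p̂₁ = 83/151 = 0.54967 and p̂₂ = 114/273 = 0.41758.
Pooled p̂ = (83+114)/(151+273) = 197/424 = 0.46462.
SE = √[p̂(1−p̂)(1/n₁+1/n₂)] = √[0.46462·0.53538·(1/151+1/273)] ≈ 0.050582.
z = 0.13209/0.050582 = 2.611.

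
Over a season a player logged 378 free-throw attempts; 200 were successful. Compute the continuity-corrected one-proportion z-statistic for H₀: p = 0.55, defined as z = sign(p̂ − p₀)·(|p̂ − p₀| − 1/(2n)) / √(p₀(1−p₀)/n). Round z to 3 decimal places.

z = -0.765

The sample proportion is 200/378 = 0.52910. p̂ − p₀ = -0.020899.
1/(2n) = 0.001323.
Corrected numerator: |-0.020899| − 0.001323 = 0.019576.
Null standard error: √(0.55·0.45/378) = √0.000654762 = 0.025588.
z = −0.019576/0.025588 = -0.765.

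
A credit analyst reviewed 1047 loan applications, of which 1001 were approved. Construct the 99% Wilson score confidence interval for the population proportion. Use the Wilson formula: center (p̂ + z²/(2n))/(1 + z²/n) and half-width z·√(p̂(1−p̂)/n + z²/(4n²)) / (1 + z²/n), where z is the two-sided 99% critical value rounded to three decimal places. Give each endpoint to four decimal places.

Here p̂ = 1001/1047 = 0.95606 and z = 2.576 (z² = 6.635776).
1 + z²/n = 1.006338.
Adjusted center: (0.95606 + z²/(2n))/1.006338 = 0.95319.
Radicand: p̂(1−p̂)/n + z²/(4n²) = 0.000040119 + 0.000001513 = 0.000041632.
Half-width = 2.576·√0.000041632/1.006338 = 0.01652.
CI: 0.95319 ± 0.01652 = (0.9367, 0.9697).

(0.9367, 0.9697)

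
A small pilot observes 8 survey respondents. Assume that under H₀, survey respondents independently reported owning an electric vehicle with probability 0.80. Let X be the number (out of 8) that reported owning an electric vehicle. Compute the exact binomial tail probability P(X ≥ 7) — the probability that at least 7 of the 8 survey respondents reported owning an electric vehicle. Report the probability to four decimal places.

X ~ Binomial(n=8, p=0.80).
P(X ≥ 7) = C(8,7)·0.80^7·0.20^1 + C(8,8)·0.80^8·0.20^0.
= 0.335544 + 0.167772 = 0.5033.

P = 0.5033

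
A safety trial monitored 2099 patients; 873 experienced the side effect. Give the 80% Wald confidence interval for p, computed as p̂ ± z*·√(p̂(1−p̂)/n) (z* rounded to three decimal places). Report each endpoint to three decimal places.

Sample proportion p̂ = 873/2099 = 0.41591.
SE = √(p̂(1−p̂)/n) = √(0.242929/2099) = 0.010758.
For 80% confidence, z* = 1.282.
Margin of error: 1.282 × 0.010758 = 0.01379.
So the interval runs from 0.402 to 0.430.

(0.402, 0.430)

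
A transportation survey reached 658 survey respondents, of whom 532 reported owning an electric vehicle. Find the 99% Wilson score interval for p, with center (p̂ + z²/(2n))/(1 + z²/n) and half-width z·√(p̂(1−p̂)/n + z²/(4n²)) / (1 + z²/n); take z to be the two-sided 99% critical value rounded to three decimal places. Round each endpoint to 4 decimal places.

Here p̂ = 532/658 = 0.80851 and z = 2.576 (z² = 6.635776).
1 + z²/n = 1.010085.
Adjusted center: (0.80851 + z²/(2n))/1.010085 = 0.80543.
Radicand: p̂(1−p̂)/n + z²/(4n²) = 0.000235291 + 0.000003832 = 0.000239123.
Half-width = z·√(radicand)/denom = 2.576·0.015464/1.010085 = 0.03944.
Interval: 0.80543 ± 0.03944 → (0.7660, 0.8449).

(0.7660, 0.8449)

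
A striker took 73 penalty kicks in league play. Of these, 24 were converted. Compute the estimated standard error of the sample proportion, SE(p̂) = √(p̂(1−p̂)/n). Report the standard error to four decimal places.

SE = 0.0550

With x = 24 successes in n = 73, p̂ = 0.32877.
p̂(1−p̂) = 0.32877·0.67123 = 0.220680.
SE = √(0.220680/73) = 0.0550.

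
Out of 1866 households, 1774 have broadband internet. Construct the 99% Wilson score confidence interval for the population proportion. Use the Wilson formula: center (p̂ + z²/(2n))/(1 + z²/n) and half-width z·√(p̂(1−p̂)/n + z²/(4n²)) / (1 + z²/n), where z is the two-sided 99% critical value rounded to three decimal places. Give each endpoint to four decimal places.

(0.9361, 0.9621)

p̂ = 1774/1866 = 0.95070; z = 2.576, so z² = 6.635776.
1 + z²/n = 1.003556.
Center = (0.95070 + 0.001778)/1.003556 = 0.94910.
Radicand: p̂(1−p̂)/n + z²/(4n²) = 0.000025119 + 0.000000476 = 0.000025595.
Half-width = 2.576·√0.000025595/1.003556 = 0.01299.
So the interval runs from 0.9361 to 0.9621.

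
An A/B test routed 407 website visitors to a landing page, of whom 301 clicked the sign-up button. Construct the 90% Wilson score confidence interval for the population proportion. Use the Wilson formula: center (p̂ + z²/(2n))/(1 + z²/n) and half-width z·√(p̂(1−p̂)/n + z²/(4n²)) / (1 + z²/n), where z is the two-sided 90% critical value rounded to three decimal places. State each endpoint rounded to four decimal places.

p̂ = 301/407 = 0.73956; z = 1.645, so z² = 2.706025.
1 + z²/n = 1.006649.
Adjusted center: (0.73956 + z²/(2n))/1.006649 = 0.73798.
Radicand: p̂(1−p̂)/n + z²/(4n²) = 0.000473248 + 0.000004084 = 0.000477332.
Half-width = 1.645·√0.000477332/1.006649 = 0.03570.
So the interval runs from 0.7023 to 0.7737.

(0.7023, 0.7737)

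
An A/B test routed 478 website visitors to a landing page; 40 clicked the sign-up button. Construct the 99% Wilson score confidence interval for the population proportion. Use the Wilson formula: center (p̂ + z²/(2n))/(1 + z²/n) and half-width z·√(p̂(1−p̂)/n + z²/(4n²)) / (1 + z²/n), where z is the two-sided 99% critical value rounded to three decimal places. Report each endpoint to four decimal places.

Here p̂ = 40/478 = 0.08368 and z = 2.576 (z² = 6.635776).
1 + z²/n = 1.013882.
Center = (0.08368 + 0.006941)/1.013882 = 0.08938.
Radicand: p̂(1−p̂)/n + z²/(4n²) = 0.000160417 + 0.000007261 = 0.000167678.
Half-width = z·√(radicand)/denom = 2.576·0.012949/1.013882 = 0.03290.
So the interval runs from 0.0565 to 0.1223.

(0.0565, 0.1223)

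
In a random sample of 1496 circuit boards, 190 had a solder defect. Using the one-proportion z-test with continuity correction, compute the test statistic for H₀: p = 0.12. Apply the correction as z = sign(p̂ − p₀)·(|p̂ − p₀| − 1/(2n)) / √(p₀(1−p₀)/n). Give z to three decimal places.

The sample proportion is 190/1496 = 0.12701. p̂ − p₀ = 0.007005.
1/(2n) = 0.000334.
Corrected numerator: |0.007005| − 0.000334 = 0.006671.
Null standard error: √(0.12·0.88/1496) = √0.000070588 = 0.008402.
z = (+)0.006671/0.008402 = 0.794.

z = 0.794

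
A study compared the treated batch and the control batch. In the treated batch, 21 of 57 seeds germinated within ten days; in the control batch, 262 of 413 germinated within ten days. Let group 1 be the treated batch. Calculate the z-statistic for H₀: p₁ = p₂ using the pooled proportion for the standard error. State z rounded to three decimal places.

z = -3.846

Sample proportions: p̂₁ = 21/57 = 0.36842 and p̂₂ = 262/413 = 0.63438.
Pooling: p̂ = 283/470 = 0.60213.
Pooled SE = √[0.2395699·0.01996517] ≈ 0.069160.
z = -0.26596/0.069160 = -3.846.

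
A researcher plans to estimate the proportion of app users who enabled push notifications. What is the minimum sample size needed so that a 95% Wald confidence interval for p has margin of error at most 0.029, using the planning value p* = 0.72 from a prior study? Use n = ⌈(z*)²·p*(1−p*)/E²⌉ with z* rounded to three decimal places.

n = 921

z* = 1.960 at the 95% level.
p*(1−p*) = 0.72·0.28 = 0.2016.
Required n before rounding: 3.841600 × 0.2016 / 0.029² = 920.888.
Rounding up, n = 921.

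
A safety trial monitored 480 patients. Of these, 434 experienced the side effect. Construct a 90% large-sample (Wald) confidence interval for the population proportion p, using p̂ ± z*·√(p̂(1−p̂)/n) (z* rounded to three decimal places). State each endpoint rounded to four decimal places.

The sample proportion is 434/480 = 0.90417.
Standard error of p̂: √(0.086649/480) = √0.000180519 = 0.013436.
z* = 1.645 at the 90% level.
Margin of error: 1.645 × 0.013436 = 0.02210.
So the interval runs from 0.8821 to 0.9263.

(0.8821, 0.9263)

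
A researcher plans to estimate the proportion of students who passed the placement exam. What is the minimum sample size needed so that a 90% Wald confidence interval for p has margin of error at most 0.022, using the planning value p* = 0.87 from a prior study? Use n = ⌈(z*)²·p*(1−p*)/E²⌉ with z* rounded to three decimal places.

For 90% confidence, z* = 1.645.
p*(1−p*) = 0.87·0.13 = 0.1131.
(z*)²·p*(1−p*)/E² = 2.706025·0.1131/0.000484 = 632.338.
Rounding up, n = 633.

n = 633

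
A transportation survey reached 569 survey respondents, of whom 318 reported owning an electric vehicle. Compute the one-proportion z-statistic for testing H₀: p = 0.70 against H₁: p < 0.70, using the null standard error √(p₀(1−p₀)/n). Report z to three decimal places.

z = -7.346

Sample proportion p̂ = 318/569 = 0.55888.
Null standard error: √(0.70·0.30/569) = √0.000369069 = 0.019211.
z = (0.55888 − 0.70)/0.019211 = -0.14112/0.019211 = -7.346.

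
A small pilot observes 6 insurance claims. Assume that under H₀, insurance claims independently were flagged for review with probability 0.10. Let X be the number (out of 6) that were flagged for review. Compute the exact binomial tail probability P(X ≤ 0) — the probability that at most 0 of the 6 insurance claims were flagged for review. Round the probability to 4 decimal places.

X ~ Binomial(n=6, p=0.10).
P(X ≤ 0) = C(6,0)·0.10^0·0.90^6.
= 0.531441 = 0.5314.

P = 0.5314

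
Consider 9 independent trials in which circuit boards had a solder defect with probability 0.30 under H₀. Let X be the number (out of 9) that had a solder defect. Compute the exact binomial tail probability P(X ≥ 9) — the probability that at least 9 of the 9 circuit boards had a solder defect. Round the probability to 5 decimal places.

X ~ Binomial(n=9, p=0.30).
P(X ≥ 9) = C(9,9)·0.30^9·0.70^0.
= 0.000020 = 0.00002.

P = 0.00002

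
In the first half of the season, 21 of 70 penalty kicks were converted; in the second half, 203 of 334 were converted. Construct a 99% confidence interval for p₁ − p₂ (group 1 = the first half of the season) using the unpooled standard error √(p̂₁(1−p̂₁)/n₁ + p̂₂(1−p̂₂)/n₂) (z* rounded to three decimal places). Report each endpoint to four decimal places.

p̂₁ = 21/70 = 0.30000, p̂₂ = 203/334 = 0.60778; p̂₁ − p̂₂ = -0.30778.
SE = √(0.003000000 + 0.000713720) = √0.003713720 = 0.060940.
z* = 2.576 at the 99% level. Margin = 2.576·0.060940 = 0.15698.
CI: -0.30778 ± 0.15698 = (-0.4648, -0.1508).

(-0.4648, -0.1508)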